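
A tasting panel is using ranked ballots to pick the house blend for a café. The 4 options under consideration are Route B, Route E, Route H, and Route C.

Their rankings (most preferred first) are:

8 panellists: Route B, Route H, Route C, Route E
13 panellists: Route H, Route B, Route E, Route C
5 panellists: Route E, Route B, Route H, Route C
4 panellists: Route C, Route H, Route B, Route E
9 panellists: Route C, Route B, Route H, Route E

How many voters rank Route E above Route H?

5

Ballots ranking Route E above Route H: 5.
Ballots ranking Route H above Route E: 8+13+4+9 = 34.
So 5 of 39 voters prefer Route E to Route H.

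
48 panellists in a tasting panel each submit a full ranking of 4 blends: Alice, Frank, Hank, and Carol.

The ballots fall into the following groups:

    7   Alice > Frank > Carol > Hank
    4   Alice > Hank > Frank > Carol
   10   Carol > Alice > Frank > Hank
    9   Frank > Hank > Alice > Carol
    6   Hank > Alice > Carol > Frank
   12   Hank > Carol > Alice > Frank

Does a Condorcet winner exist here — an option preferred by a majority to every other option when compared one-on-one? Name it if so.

None — there is no Condorcet winner

Head-to-head results (48 voters total):
Alice vs Frank: Alice wins 39–9.
Alice vs Hank: Hank wins 27–21.
Alice vs Carol: Alice wins 26–22.
Frank vs Hank: Frank wins 26–22.
Frank vs Carol: Carol wins 28–20.
Hank vs Carol: Hank wins 31–17.
No candidate beats all others: Alice beats Frank beats Hank beats Alice, a majority cycle.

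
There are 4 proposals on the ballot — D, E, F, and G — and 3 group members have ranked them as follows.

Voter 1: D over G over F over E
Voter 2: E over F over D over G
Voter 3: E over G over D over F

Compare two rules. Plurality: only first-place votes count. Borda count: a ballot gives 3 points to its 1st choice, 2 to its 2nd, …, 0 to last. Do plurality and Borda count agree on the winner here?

Yes

Plurality first-place counts: D 1, E 2, F 0, G 0 → E.
Borda totals: D 5, E 6, F 3, G 4 → E.
The two rules agree on E.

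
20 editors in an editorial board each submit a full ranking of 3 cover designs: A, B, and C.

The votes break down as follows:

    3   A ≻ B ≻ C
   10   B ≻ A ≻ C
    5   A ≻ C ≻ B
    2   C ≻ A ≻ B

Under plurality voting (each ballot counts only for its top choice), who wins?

First-place vote totals:
  A: 8
  B: 10
  C: 2
B has the most first-place votes.

B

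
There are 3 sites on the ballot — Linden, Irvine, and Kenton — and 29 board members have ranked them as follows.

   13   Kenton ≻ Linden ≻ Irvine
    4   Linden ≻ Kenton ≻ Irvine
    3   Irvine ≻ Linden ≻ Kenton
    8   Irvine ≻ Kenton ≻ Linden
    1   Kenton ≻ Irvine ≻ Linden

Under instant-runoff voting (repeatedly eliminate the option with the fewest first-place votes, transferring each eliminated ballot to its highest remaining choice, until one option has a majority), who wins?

Round 1: Kenton 14, Irvine 11, Linden 4. Linden has the fewest and is eliminated.
Round 2: Kenton 18, Irvine 11. Kenton has a majority.

Kenton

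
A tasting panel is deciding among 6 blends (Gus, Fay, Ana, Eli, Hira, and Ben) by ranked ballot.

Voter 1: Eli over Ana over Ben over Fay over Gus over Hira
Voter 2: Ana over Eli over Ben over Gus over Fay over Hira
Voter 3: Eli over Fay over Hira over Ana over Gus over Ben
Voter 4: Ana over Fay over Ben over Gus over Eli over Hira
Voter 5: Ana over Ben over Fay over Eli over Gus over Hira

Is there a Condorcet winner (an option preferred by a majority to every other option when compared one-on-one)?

Head-to-head results (5 voters total):
Gus vs Fay: Fay wins 4–1.
Gus vs Ana: Ana wins 5–0.
Gus vs Eli: Eli wins 4–1.
Gus vs Hira: Gus wins 4–1.
Gus vs Ben: Ben wins 4–1.
Fay vs Ana: Ana wins 4–1.
Fay vs Eli: Eli wins 3–2.
Fay vs Hira: Fay wins 5–0.
Fay vs Ben: Ben wins 3–2.
Ana vs Eli: Ana wins 3–2.
Ana vs Hira: Ana wins 4–1.
Ana vs Ben: Ana wins 5–0.
Eli vs Hira: Eli wins 5–0.
Eli vs Ben: Eli wins 3–2.
Hira vs Ben: Ben wins 4–1.
Ana beats each rival — Gus (5–0), Fay (4–1), Eli (3–2), Hira (4–1), Ben (5–0) — so Ana is the Condorcet winner.

Yes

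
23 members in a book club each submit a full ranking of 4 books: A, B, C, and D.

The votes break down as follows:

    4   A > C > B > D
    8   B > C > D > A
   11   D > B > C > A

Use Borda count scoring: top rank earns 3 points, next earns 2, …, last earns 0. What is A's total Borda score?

Borda scores:
  A: 4·3 + 8·0 + 11·0 = 12
  B: 4·1 + 8·3 + 11·2 = 50
  C: 4·2 + 8·2 + 11·1 = 35
  D: 4·0 + 8·1 + 11·3 = 41

12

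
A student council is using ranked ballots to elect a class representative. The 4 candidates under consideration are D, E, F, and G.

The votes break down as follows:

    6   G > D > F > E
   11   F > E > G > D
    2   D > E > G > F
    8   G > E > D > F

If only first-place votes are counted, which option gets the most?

G

First-place vote totals:
  D: 2
  E: 0
  F: 11
  G: 14
G has the most first-place votes.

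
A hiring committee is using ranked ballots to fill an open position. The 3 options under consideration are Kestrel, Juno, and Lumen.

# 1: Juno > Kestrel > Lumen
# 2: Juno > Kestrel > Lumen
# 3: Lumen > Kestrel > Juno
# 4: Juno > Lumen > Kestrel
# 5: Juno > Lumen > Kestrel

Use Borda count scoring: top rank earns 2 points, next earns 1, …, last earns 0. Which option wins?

Borda scores:
  Kestrel: 1 + 1 + 1 + 0 + 0 = 3
  Juno: 2 + 2 + 0 + 2 + 2 = 8
  Lumen: 0 + 0 + 2 + 1 + 1 = 4
Juno has the highest total.

Juno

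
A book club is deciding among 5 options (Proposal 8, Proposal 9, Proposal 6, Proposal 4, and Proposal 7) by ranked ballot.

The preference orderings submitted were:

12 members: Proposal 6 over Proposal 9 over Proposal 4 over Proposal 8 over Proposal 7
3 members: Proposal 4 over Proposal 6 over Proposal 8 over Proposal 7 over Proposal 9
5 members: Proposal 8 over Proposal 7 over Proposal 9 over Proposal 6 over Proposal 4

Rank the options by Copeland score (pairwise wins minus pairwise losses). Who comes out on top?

Proposal 6

Pairwise results:
  Proposal 8 vs Proposal 9: Proposal 9 wins 12–8.
  Proposal 8 vs Proposal 6: Proposal 6 wins 15–5.
  Proposal 8 vs Proposal 4: Proposal 4 wins 15–5.
  Proposal 8 vs Proposal 7: Proposal 8 wins 20–0.
  Proposal 9 vs Proposal 6: Proposal 6 wins 15–5.
  Proposal 9 vs Proposal 4: Proposal 9 wins 17–3.
  Proposal 9 vs Proposal 7: Proposal 9 wins 12–8.
  Proposal 6 vs Proposal 4: Proposal 6 wins 17–3.
  Proposal 6 vs Proposal 7: Proposal 6 wins 15–5.
  Proposal 4 vs Proposal 7: Proposal 4 wins 15–5.
Copeland scores (wins − losses):
  Proposal 8: 1 − 3 = -2
  Proposal 9: 3 − 1 = 2
  Proposal 6: 4 − 0 = 4
  Proposal 4: 2 − 2 = 0
  Proposal 7: 0 − 4 = -4
Proposal 6 has the best Copeland score.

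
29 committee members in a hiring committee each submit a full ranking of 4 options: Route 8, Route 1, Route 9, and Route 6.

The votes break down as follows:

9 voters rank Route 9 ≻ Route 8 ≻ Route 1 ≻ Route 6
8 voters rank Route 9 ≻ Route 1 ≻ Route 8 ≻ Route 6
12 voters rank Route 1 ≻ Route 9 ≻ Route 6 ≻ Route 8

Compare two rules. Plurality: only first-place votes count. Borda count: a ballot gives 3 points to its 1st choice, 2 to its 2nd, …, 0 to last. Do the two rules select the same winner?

Yes

Plurality first-place counts: Route 8 0, Route 1 12, Route 9 17, Route 6 0 → Route 9.
Borda totals: Route 8 26, Route 1 61, Route 9 75, Route 6 12 → Route 9.
The two rules agree on Route 9.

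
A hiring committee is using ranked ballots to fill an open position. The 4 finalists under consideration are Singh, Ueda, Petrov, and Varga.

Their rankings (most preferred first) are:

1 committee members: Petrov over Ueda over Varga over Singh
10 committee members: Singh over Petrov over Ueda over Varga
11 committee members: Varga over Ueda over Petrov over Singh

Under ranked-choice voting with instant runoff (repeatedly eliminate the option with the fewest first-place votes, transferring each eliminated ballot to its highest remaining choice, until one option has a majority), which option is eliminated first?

Round 1: Varga 11, Singh 10, Petrov 1, Ueda 0. Ueda has the fewest and is eliminated.
Round 2: Varga 11, Singh 10, Petrov 1. Petrov has the fewest and is eliminated.
Round 3: Varga 12, Singh 10. Varga has a majority.

Ueda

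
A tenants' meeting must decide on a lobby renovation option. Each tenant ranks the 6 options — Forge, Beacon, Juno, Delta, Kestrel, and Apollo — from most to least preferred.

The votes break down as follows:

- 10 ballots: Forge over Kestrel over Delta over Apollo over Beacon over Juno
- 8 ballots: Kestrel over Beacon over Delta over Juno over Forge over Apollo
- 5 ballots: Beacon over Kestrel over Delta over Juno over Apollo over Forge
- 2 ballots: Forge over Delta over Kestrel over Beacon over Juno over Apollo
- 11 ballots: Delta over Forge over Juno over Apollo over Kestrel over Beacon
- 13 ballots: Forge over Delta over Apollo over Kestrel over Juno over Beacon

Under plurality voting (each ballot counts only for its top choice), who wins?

First-place vote totals:
  Forge: 25
  Beacon: 5
  Juno: 0
  Delta: 11
  Kestrel: 8
  Apollo: 0
Forge has the most first-place votes.

Forge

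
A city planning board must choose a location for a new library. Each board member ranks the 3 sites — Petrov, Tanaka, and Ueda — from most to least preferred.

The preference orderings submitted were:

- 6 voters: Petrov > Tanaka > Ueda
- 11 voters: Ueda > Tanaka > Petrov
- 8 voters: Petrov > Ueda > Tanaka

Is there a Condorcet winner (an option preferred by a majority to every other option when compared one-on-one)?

Head-to-head results (25 voters total):
Petrov vs Tanaka: Petrov wins 14–11.
Petrov vs Ueda: Petrov wins 14–11.
Tanaka vs Ueda: Ueda wins 19–6.
Petrov beats each rival — Tanaka (14–11), Ueda (14–11) — so Petrov is the Condorcet winner.

Yes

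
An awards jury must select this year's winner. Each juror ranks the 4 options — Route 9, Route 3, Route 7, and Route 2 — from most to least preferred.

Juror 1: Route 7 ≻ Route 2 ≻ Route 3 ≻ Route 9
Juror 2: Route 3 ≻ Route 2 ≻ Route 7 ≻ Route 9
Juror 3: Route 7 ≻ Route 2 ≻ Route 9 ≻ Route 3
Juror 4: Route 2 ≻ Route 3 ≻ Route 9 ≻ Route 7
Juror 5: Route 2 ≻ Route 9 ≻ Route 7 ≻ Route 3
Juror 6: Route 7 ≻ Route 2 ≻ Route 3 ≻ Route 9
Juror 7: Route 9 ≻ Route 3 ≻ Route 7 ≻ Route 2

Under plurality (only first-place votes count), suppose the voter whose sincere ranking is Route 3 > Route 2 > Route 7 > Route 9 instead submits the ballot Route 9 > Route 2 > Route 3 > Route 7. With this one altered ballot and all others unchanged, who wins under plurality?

Route 7

First-place totals with the altered ballot: Route 9 2, Route 3 0, Route 7 3, Route 2 2.
The winner is unchanged: still Route 7.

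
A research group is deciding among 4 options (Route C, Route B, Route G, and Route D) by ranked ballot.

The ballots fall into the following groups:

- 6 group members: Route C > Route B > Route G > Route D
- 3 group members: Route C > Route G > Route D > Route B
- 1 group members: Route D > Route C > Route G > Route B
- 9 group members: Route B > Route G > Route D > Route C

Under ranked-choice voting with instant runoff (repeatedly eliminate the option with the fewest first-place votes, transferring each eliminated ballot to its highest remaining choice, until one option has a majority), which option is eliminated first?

Round 1: Route C 9, Route B 9, Route D 1, Route G 0. Route G has the fewest and is eliminated.
Round 2: Route C 9, Route B 9, Route D 1. Route D has the fewest and is eliminated.
Round 3: Route C 10, Route B 9. Route C has a majority.

Route G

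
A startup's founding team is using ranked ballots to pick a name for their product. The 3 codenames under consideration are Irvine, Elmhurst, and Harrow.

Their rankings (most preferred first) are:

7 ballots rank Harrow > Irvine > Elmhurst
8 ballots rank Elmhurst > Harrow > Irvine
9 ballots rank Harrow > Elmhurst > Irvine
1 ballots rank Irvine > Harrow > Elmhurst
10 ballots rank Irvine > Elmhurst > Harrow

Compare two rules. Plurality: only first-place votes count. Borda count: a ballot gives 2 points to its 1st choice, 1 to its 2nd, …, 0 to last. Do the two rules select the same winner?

Plurality first-place counts: Irvine 11, Elmhurst 8, Harrow 16 → Harrow.
Borda totals: Irvine 29, Elmhurst 35, Harrow 41 → Harrow.
The two rules agree on Harrow.

Yes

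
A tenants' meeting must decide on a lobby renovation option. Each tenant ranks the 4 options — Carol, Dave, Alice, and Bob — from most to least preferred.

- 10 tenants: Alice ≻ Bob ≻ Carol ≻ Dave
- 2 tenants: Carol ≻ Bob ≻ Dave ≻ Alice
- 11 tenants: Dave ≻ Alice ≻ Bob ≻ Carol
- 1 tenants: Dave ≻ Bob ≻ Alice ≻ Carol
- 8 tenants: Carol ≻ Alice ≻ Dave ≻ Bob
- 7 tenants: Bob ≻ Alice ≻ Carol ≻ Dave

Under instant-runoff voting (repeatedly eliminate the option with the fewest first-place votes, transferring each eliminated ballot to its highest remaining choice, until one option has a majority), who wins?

Round 1: Dave 12, Carol 10, Alice 10, Bob 7. Bob has the fewest and is eliminated.
Round 2: Alice 17, Dave 12, Carol 10. Carol has the fewest and is eliminated.
Round 3: Alice 25, Dave 14. Alice has a majority.

Alice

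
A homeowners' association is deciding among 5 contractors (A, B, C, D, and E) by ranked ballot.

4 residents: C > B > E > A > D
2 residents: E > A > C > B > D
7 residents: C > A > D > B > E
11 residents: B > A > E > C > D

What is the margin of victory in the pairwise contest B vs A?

Ballots ranking B above A: 4+11 = 15.
Ballots ranking A above B: 2+7 = 9.
B wins 15–9, a margin of 6.

6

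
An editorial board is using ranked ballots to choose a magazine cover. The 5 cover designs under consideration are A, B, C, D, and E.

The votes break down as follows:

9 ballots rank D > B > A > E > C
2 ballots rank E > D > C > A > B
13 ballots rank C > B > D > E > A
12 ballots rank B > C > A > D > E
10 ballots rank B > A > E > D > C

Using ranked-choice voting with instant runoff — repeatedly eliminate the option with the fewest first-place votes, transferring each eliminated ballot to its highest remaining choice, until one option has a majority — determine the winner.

Round 1: B 22, C 13, D 9, E 2, A 0. A has the fewest and is eliminated.
Round 2: B 22, C 13, D 9, E 2. E has the fewest and is eliminated.
Round 3: B 22, C 13, D 11. D has the fewest and is eliminated.
Round 4: B 31, C 15. B has a majority.

B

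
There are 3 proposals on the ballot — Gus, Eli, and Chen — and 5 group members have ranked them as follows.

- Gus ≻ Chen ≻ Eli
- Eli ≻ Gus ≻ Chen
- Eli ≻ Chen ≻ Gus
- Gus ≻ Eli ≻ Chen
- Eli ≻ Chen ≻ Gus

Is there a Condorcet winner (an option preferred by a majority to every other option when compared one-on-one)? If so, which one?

Eli

Head-to-head results (5 voters total):
Gus vs Eli: Eli wins 3–2.
Gus vs Chen: Gus wins 3–2.
Eli vs Chen: Eli wins 4–1.
Eli beats each rival — Gus (3–2), Chen (4–1) — so Eli is the Condorcet winner.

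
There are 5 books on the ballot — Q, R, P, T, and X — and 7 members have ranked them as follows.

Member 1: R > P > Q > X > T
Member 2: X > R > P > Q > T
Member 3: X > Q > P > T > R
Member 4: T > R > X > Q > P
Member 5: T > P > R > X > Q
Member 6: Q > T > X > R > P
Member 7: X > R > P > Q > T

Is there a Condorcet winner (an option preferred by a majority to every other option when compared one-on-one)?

Head-to-head results (7 voters total):
Q vs R: R wins 5–2.
Q vs P: P wins 4–3.
Q vs T: Q wins 5–2.
Q vs X: X wins 5–2.
R vs P: R wins 5–2.
R vs T: T wins 4–3.
R vs X: X wins 4–3.
P vs T: P wins 4–3.
P vs X: X wins 5–2.
T vs X: X wins 4–3.
X beats each rival — Q (5–2), R (4–3), P (5–2), T (4–3) — so X is the Condorcet winner.

Yes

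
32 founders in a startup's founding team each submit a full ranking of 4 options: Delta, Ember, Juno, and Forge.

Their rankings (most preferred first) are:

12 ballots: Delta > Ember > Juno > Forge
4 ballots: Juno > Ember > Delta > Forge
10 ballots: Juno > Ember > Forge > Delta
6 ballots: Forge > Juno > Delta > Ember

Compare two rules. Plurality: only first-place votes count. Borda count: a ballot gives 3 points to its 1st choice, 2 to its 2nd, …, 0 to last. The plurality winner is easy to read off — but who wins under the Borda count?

Plurality first-place counts: Delta 12, Ember 0, Juno 14, Forge 6 → Juno.
Borda totals: Delta 46, Ember 52, Juno 66, Forge 28 → Juno.

Juno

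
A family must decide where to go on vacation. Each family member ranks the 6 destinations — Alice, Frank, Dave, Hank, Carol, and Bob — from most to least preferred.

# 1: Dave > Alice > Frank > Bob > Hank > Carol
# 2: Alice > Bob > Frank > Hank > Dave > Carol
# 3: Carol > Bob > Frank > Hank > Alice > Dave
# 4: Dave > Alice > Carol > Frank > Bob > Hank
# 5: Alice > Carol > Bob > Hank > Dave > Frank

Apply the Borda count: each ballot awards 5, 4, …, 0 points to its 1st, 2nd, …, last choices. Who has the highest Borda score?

Alice

Borda scores:
  Alice: 4 + 5 + 1 + 4 + 5 = 19
  Frank: 3 + 3 + 3 + 2 + 0 = 11
  Dave: 5 + 1 + 0 + 5 + 1 = 12
  Hank: 1 + 2 + 2 + 0 + 2 = 7
  Carol: 0 + 0 + 5 + 3 + 4 = 12
  Bob: 2 + 4 + 4 + 1 + 3 = 14
Alice has the highest total.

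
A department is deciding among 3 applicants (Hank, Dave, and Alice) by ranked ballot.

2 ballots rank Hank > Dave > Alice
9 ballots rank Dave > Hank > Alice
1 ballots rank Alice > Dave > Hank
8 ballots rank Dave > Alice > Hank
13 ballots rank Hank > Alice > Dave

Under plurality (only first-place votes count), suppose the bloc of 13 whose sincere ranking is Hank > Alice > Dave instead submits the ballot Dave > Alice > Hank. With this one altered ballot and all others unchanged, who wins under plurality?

First-place totals with the altered ballot: Hank 2, Dave 30, Alice 1.
The winner is unchanged: still Dave.

Dave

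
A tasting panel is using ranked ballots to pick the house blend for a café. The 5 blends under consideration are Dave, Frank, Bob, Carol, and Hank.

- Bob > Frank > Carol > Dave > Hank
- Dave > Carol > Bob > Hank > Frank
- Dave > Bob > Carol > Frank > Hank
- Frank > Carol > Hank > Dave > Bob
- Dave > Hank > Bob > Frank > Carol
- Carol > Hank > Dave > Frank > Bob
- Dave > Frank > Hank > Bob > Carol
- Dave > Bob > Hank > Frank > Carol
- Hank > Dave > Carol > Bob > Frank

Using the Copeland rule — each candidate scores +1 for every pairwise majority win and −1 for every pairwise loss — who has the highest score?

Dave

Pairwise results:
  Dave vs Frank: Dave wins 7–2.
  Dave vs Bob: Dave wins 8–1.
  Dave vs Carol: Dave wins 6–3.
  Dave vs Hank: Dave wins 6–3.
  Frank vs Bob: Bob wins 6–3.
  Frank vs Carol: Frank wins 5–4.
  Frank vs Hank: Hank wins 5–4.
  Bob vs Carol: Bob wins 5–4.
  Bob vs Hank: Hank wins 5–4.
  Carol vs Hank: Carol wins 5–4.
Copeland scores (wins − losses):
  Dave: 4 − 0 = 4
  Frank: 1 − 3 = -2
  Bob: 2 − 2 = 0
  Carol: 1 − 3 = -2
  Hank: 2 − 2 = 0
Dave has the best Copeland score.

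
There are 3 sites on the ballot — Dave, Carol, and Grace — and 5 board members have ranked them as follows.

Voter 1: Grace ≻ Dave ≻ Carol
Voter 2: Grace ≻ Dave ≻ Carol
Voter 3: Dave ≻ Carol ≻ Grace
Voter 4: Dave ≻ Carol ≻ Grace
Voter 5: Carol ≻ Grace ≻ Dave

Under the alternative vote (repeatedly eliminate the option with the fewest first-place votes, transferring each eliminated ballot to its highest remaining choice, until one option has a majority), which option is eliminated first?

Carol

Round 1: Dave 2, Grace 2, Carol 1. Carol has the fewest and is eliminated.
Round 2: Grace 3, Dave 2. Grace has a majority.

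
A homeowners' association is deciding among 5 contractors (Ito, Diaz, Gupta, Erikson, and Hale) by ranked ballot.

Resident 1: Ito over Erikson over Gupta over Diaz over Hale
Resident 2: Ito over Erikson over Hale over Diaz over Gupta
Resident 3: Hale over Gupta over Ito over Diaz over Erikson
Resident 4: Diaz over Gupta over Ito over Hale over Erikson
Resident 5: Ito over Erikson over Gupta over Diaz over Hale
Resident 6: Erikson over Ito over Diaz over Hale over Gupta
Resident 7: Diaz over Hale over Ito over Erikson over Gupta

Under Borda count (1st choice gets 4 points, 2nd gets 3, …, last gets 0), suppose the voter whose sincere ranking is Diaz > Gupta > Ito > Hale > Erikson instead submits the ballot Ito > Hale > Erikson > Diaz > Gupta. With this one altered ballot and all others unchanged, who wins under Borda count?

Borda totals with the altered ballot: Ito 23, Diaz 11, Gupta 7, Erikson 16, Hale 13.
The winner is unchanged: still Ito.

Ito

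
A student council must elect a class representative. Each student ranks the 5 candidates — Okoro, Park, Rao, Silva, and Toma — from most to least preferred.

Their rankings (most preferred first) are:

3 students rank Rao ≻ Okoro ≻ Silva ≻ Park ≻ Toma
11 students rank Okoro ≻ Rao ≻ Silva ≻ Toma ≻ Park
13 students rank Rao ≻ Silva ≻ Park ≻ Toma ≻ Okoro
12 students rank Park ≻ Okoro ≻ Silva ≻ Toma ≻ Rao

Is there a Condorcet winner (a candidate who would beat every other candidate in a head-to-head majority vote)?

No

Head-to-head results (39 voters total):
Okoro vs Park: Park wins 25–14.
Okoro vs Rao: Okoro wins 23–16.
Okoro vs Silva: Okoro wins 26–13.
Okoro vs Toma: Okoro wins 26–13.
Park vs Rao: Rao wins 27–12.
Park vs Silva: Silva wins 27–12.
Park vs Toma: Park wins 28–11.
Rao vs Silva: Rao wins 27–12.
Rao vs Toma: Rao wins 27–12.
Silva vs Toma: Silva wins 39–0.
No candidate beats all others: Okoro beats Rao beats Park beats Okoro, a majority cycle.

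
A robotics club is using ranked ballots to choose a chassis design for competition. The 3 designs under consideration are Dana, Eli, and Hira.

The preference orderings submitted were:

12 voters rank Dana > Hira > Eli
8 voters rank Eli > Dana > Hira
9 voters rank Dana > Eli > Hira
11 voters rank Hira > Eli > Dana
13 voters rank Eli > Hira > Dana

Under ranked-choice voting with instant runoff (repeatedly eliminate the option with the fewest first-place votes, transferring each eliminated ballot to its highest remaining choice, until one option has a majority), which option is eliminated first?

Round 1: Dana 21, Eli 21, Hira 11. Hira has the fewest and is eliminated.
Round 2: Eli 32, Dana 21. Eli has a majority.

Hira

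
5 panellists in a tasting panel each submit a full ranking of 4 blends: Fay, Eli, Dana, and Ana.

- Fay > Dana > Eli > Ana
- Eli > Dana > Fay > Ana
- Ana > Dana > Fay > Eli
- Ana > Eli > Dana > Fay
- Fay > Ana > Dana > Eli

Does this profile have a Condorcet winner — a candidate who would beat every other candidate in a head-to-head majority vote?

No

Head-to-head results (5 voters total):
Fay vs Eli: Fay wins 3–2.
Fay vs Dana: Dana wins 3–2.
Fay vs Ana: Fay wins 3–2.
Eli vs Dana: Dana wins 3–2.
Eli vs Ana: Ana wins 3–2.
Dana vs Ana: Ana wins 3–2.
No candidate beats all others: Fay beats Ana beats Dana beats Fay, a majority cycle.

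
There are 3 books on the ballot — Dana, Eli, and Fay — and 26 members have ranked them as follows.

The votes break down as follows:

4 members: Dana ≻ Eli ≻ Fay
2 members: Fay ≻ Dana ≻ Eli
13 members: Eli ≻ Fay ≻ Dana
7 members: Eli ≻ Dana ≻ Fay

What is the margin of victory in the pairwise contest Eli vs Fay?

22

Ballots ranking Eli above Fay: 4+13+7 = 24.
Ballots ranking Fay above Eli: 2.
Eli wins 24–2, a margin of 22.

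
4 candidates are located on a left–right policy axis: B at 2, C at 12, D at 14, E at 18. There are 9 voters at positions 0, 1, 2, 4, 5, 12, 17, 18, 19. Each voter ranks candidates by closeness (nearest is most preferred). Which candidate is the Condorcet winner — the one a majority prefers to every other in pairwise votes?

B

With single-peaked preferences on a line, the Condorcet winner is the candidate closest to the median voter.
The median voter (position 5) is closest to B at 2.
Check: B vs E — voters closer to B: 5 of 9.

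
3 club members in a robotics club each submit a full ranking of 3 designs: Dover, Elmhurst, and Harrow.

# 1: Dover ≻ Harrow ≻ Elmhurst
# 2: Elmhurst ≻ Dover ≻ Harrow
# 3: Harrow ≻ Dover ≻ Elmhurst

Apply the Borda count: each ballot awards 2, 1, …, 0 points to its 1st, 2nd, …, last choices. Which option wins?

Borda scores:
  Dover: 2 + 1 + 1 = 4
  Elmhurst: 0 + 2 + 0 = 2
  Harrow: 1 + 0 + 2 = 3
Dover has the highest total.

Dover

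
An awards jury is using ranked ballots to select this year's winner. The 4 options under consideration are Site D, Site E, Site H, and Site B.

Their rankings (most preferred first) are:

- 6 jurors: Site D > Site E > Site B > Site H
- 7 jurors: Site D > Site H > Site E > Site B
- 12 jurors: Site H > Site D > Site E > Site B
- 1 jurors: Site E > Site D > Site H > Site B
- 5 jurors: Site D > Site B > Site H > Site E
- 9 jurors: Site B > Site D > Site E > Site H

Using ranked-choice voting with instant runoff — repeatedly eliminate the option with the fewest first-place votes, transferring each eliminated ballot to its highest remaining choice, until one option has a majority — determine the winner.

Round 1: Site D 18, Site H 12, Site B 9, Site E 1. Site E has the fewest and is eliminated.
Round 2: Site D 19, Site H 12, Site B 9. Site B has the fewest and is eliminated.
Round 3: Site D 28, Site H 12. Site D has a majority.

Site D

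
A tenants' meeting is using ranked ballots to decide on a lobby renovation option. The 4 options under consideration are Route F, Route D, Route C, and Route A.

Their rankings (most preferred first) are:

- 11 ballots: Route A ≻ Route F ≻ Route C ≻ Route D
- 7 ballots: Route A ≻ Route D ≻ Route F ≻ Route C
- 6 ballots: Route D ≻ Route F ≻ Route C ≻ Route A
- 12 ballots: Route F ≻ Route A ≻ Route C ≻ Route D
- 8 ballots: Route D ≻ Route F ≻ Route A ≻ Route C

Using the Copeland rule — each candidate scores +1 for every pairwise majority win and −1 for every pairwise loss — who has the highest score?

Route F

Pairwise results:
  Route F vs Route D: Route F wins 23–21.
  Route F vs Route C: Route F wins 44–0.
  Route F vs Route A: Route F wins 26–18.
  Route D vs Route C: Route C wins 23–21.
  Route D vs Route A: Route A wins 30–14.
  Route C vs Route A: Route A wins 38–6.
Copeland scores (wins − losses):
  Route F: 3 − 0 = 3
  Route D: 0 − 3 = -3
  Route C: 1 − 2 = -1
  Route A: 2 − 1 = 1
Route F has the best Copeland score.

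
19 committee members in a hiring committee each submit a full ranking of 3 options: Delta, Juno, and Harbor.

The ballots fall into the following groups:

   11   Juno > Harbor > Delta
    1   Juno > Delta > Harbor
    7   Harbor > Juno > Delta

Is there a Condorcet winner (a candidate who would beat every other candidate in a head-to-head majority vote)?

Yes

Head-to-head results (19 voters total):
Delta vs Juno: Juno wins 19–0.
Delta vs Harbor: Harbor wins 18–1.
Juno vs Harbor: Juno wins 12–7.
Juno beats each rival — Delta (19–0), Harbor (12–7) — so Juno is the Condorcet winner.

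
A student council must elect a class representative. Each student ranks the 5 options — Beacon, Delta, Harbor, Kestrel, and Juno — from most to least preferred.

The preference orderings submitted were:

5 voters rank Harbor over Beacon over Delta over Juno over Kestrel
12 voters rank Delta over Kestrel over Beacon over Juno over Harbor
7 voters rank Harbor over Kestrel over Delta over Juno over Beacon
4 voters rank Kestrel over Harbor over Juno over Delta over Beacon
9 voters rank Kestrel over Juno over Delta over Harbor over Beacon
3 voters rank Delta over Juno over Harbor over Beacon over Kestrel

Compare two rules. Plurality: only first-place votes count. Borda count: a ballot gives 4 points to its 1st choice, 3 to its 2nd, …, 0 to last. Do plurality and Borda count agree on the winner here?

Plurality first-place counts: Beacon 0, Delta 15, Harbor 12, Kestrel 13, Juno 0 → Delta.
Borda totals: Beacon 42, Delta 106, Harbor 75, Kestrel 109, Juno 68 → Kestrel.
The two rules disagree: plurality picks Delta, Borda picks Kestrel.

No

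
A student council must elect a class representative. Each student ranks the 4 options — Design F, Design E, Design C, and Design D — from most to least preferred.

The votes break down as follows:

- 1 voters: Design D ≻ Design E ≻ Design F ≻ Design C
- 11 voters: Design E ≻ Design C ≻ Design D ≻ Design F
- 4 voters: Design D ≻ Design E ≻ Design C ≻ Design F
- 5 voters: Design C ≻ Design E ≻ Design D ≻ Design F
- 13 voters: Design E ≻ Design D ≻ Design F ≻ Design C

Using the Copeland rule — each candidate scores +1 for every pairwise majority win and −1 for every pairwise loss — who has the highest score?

Design E

Pairwise results:
  Design F vs Design E: Design E wins 34–0.
  Design F vs Design C: Design C wins 20–14.
  Design F vs Design D: Design D wins 34–0.
  Design E vs Design C: Design E wins 29–5.
  Design E vs Design D: Design E wins 29–5.
  Design C vs Design D: Design D wins 18–16.
Copeland scores (wins − losses):
  Design F: 0 − 3 = -3
  Design E: 3 − 0 = 3
  Design C: 1 − 2 = -1
  Design D: 2 − 1 = 1
Design E has the best Copeland score.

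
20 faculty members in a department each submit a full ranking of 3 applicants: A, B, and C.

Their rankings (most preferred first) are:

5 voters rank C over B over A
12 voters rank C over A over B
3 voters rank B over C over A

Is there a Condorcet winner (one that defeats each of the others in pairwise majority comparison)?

Yes

Head-to-head results (20 voters total):
A vs B: A wins 12–8.
A vs C: C wins 20–0.
B vs C: C wins 17–3.
C beats each rival — A (20–0), B (17–3) — so C is the Condorcet winner.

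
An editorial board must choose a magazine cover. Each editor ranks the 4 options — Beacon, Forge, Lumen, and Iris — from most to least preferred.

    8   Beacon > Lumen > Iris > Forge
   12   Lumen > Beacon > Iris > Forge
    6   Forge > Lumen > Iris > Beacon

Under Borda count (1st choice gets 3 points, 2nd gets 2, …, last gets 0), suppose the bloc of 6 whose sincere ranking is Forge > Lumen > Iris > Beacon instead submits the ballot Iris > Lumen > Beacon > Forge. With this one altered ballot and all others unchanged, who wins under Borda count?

Lumen

Borda totals with the altered ballot: Beacon 54, Forge 0, Lumen 64, Iris 38.
The winner is unchanged: still Lumen.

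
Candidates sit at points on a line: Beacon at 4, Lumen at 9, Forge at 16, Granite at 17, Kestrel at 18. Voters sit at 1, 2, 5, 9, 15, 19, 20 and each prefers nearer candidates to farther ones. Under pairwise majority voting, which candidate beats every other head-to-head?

With single-peaked preferences on a line, the Condorcet winner is the candidate closest to the median voter.
The median voter (position 9) is closest to Lumen at 9.
Check: Lumen vs Forge — voters closer to Lumen: 4 of 7.

Lumen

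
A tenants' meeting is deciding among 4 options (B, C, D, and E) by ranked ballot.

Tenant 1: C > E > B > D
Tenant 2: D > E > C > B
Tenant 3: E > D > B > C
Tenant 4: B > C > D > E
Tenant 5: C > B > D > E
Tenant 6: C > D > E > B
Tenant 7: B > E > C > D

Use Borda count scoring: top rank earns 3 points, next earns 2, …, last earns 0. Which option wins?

Borda scores:
  B: 1 + 0 + 1 + 3 + 2 + 0 + 3 = 10
  C: 3 + 1 + 0 + 2 + 3 + 3 + 1 = 13
  D: 0 + 3 + 2 + 1 + 1 + 2 + 0 = 9
  E: 2 + 2 + 3 + 0 + 0 + 1 + 2 = 10
C has the highest total.

C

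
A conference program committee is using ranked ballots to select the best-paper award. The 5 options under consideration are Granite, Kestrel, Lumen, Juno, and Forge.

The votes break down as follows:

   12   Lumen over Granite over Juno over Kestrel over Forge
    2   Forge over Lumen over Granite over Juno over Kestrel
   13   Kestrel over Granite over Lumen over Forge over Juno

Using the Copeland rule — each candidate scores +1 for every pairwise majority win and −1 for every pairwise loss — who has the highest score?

Pairwise results:
  Granite vs Kestrel: Granite wins 14–13.
  Granite vs Lumen: Lumen wins 14–13.
  Granite vs Juno: Granite wins 27–0.
  Granite vs Forge: Granite wins 25–2.
  Kestrel vs Lumen: Lumen wins 14–13.
  Kestrel vs Juno: Juno wins 14–13.
  Kestrel vs Forge: Kestrel wins 25–2.
  Lumen vs Juno: Lumen wins 27–0.
  Lumen vs Forge: Lumen wins 25–2.
  Juno vs Forge: Forge wins 15–12.
Copeland scores (wins − losses):
  Granite: 3 − 1 = 2
  Kestrel: 1 − 3 = -2
  Lumen: 4 − 0 = 4
  Juno: 1 − 3 = -2
  Forge: 1 − 3 = -2
Lumen has the best Copeland score.

Lumen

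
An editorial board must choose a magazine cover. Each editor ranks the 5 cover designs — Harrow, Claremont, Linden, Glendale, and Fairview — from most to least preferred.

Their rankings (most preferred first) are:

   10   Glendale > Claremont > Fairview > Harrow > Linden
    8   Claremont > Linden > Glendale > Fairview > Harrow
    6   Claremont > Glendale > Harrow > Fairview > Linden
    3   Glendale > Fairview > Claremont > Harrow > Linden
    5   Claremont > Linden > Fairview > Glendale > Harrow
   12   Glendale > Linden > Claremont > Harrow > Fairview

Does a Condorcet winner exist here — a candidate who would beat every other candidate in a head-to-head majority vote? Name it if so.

Head-to-head results (44 voters total):
Harrow vs Claremont: Claremont wins 44–0.
Harrow vs Linden: Linden wins 25–19.
Harrow vs Glendale: Glendale wins 44–0.
Harrow vs Fairview: Fairview wins 26–18.
Claremont vs Linden: Claremont wins 32–12.
Claremont vs Glendale: Glendale wins 25–19.
Claremont vs Fairview: Claremont wins 41–3.
Linden vs Glendale: Glendale wins 31–13.
Linden vs Fairview: Linden wins 25–19.
Glendale vs Fairview: Glendale wins 39–5.
Glendale beats each rival — Harrow (44–0), Claremont (25–19), Linden (31–13), Fairview (39–5) — so Glendale is the Condorcet winner.

Glendale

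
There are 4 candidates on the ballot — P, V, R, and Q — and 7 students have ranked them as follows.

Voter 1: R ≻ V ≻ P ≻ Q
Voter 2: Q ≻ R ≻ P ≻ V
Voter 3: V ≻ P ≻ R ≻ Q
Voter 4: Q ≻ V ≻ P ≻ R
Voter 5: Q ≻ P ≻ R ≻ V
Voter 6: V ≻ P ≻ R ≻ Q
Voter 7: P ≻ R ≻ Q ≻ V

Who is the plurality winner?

First-place vote totals:
  P: 1
  V: 2
  R: 1
  Q: 3
Q has the most first-place votes.

Q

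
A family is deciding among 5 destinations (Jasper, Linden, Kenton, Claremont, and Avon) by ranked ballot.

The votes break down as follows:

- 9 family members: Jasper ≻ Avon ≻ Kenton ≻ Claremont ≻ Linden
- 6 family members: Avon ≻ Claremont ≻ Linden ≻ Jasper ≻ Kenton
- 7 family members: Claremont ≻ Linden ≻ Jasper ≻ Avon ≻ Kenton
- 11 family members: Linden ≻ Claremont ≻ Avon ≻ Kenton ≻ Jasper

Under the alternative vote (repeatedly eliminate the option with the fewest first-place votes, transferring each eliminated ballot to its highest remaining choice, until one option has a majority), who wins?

Claremont

Round 1: Linden 11, Jasper 9, Claremont 7, Avon 6, Kenton 0. Kenton has the fewest and is eliminated.
Round 2: Linden 11, Jasper 9, Claremont 7, Avon 6. Avon has the fewest and is eliminated.
Round 3: Claremont 13, Linden 11, Jasper 9. Jasper has the fewest and is eliminated.
Round 4: Claremont 22, Linden 11. Claremont has a majority.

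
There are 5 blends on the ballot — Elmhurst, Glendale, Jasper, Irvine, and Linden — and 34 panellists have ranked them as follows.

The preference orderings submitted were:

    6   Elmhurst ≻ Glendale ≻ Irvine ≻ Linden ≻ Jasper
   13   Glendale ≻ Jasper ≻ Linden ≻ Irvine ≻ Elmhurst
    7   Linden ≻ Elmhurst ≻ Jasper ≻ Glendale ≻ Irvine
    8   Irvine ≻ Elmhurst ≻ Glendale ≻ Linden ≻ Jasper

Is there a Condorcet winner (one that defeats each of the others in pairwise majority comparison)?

No

Head-to-head results (34 voters total):
Elmhurst vs Glendale: Elmhurst wins 21–13.
Elmhurst vs Jasper: Elmhurst wins 21–13.
Elmhurst vs Irvine: Irvine wins 21–13.
Elmhurst vs Linden: Linden wins 20–14.
Glendale vs Jasper: Glendale wins 27–7.
Glendale vs Irvine: Glendale wins 26–8.
Glendale vs Linden: Glendale wins 27–7.
Jasper vs Irvine: Jasper wins 20–14.
Jasper vs Linden: Linden wins 21–13.
Irvine vs Linden: Linden wins 20–14.
No candidate beats all others: Elmhurst beats Glendale beats Irvine beats Elmhurst, a majority cycle.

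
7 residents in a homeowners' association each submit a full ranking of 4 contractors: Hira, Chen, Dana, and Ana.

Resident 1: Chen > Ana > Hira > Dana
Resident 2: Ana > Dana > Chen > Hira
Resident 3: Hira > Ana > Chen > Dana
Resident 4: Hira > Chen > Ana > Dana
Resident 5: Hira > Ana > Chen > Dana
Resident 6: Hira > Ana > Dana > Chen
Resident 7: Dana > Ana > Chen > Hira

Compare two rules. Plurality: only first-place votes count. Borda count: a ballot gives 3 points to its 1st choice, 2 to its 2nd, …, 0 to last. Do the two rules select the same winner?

No

Plurality first-place counts: Hira 4, Chen 1, Dana 1, Ana 1 → Hira.
Borda totals: Hira 13, Chen 9, Dana 6, Ana 14 → Ana.
The two rules disagree: plurality picks Hira, Borda picks Ana.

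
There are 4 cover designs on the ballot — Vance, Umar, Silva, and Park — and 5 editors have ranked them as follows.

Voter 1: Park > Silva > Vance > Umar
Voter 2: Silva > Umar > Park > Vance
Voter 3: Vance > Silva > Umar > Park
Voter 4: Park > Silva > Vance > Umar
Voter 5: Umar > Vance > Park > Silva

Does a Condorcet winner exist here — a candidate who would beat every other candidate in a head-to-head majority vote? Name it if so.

Head-to-head results (5 voters total):
Vance vs Umar: Vance wins 3–2.
Vance vs Silva: Silva wins 3–2.
Vance vs Park: Park wins 3–2.
Umar vs Silva: Silva wins 4–1.
Umar vs Park: Umar wins 3–2.
Silva vs Park: Park wins 3–2.
No candidate beats all others: Vance beats Umar beats Park beats Vance, a majority cycle.

There is no Condorcet winner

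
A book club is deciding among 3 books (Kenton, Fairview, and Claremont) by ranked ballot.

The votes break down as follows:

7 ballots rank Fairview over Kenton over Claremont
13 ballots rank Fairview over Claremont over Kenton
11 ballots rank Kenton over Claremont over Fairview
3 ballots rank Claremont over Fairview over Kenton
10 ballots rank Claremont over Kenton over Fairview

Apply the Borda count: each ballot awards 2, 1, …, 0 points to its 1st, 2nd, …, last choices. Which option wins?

Claremont

Borda scores:
  Kenton: 7·1 + 13·0 + 11·2 + 3·0 + 10·1 = 39
  Fairview: 7·2 + 13·2 + 11·0 + 3·1 + 10·0 = 43
  Claremont: 7·0 + 13·1 + 11·1 + 3·2 + 10·2 = 50
Claremont has the highest total.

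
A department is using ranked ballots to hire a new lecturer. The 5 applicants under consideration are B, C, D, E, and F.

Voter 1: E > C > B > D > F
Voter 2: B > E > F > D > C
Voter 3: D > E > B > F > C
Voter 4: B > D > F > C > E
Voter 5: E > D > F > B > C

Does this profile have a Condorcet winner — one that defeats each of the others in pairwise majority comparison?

Head-to-head results (5 voters total):
B vs C: B wins 4–1.
B vs D: B wins 3–2.
B vs E: E wins 3–2.
B vs F: B wins 4–1.
C vs D: D wins 4–1.
C vs E: E wins 4–1.
C vs F: F wins 4–1.
D vs E: E wins 3–2.
D vs F: D wins 4–1.
E vs F: E wins 4–1.
E beats each rival — B (3–2), C (4–1), D (3–2), F (4–1) — so E is the Condorcet winner.

Yes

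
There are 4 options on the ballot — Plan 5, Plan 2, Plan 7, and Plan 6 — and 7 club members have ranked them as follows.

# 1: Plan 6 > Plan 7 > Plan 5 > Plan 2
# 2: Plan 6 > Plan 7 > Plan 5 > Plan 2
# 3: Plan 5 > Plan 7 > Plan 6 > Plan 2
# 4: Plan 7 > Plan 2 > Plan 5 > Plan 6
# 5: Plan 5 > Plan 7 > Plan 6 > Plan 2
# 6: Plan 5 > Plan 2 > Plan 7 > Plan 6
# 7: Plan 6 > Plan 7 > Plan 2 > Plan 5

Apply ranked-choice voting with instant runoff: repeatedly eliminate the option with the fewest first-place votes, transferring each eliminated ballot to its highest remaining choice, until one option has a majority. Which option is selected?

Plan 5

Round 1: Plan 5 3, Plan 6 3, Plan 7 1, Plan 2 0. Plan 2 has the fewest and is eliminated.
Round 2: Plan 5 3, Plan 6 3, Plan 7 1. Plan 7 has the fewest and is eliminated.
Round 3: Plan 5 4, Plan 6 3. Plan 5 has a majority.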